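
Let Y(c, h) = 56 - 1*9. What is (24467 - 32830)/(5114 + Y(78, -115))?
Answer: -8363/5161 ≈ -1.6204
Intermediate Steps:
Y(c, h) = 47 (Y(c, h) = 56 - 9 = 47)
(24467 - 32830)/(5114 + Y(78, -115)) = (24467 - 32830)/(5114 + 47) = -8363/5161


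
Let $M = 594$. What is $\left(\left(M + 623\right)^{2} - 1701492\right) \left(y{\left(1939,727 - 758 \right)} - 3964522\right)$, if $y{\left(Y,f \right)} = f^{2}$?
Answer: $873580735083$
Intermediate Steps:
$\left(\left(M + 623\right)^{2} - 1701492\right) \left(y{\left(1939,727 - 758 \right)} - 3964522\right) = \left(\left(594 + 623\right)^{2} - 1701492\right) \left(\left(727 - 758\right)^{2} - 3964522\right) = \left(1217^{2} - 1701492\right) \left(\left(-31\right)^{2} - 3964522\right) = \left(1481089 - 1701492\right) \left(961 - 3964522\right) = \left(-220403\right) \left(-3963561\right) = 873580735083$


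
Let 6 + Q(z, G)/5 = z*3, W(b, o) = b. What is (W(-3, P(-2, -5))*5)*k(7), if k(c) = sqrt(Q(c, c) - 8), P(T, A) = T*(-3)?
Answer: -15*sqrt(67) ≈ -122.78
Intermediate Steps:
P(T, A) = -3*T
Q(z, G) = -30 + 15*z (Q(z, G) = -30 + 5*(z*3) = -30 + 5*(3*z) = -30 + 15*z)
k(c) = sqrt(-38 + 15*c) (k(c) = sqrt((-30 + 15*c) - 8) = sqrt(-38 + 15*c))
(W(-3, P(-2, -5))*5)*k(7) = (-3*5)*sqrt(-38 + 15*7) = -15*sqrt(-38 + 105) = -15*sqrt(67)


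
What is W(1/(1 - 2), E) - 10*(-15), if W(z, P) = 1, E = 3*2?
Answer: 151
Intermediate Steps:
E = 6
W(1/(1 - 2), E) - 10*(-15) = 1 - 10*(-15) = 1 + 150 = 151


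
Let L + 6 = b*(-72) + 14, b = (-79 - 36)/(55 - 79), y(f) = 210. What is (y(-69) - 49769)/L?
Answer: 49559/337 ≈ 147.06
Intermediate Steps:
b = 115/24 (b = -115/(-24) = -115*(-1/24) = 115/24 ≈ 4.7917)
L = -337 (L = -6 + ((115/24)*(-72) + 14) = -6 + (-345 + 14) = -6 - 331 = -337)
(y(-69) - 49769)/L = (210 - 49769)/(-337) = -49559*(-1/337) = 49559/337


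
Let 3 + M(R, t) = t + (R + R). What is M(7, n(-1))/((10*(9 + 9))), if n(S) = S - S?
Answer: 11/180 ≈ 0.061111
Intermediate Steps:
n(S) = 0
M(R, t) = -3 + t + 2*R (M(R, t) = -3 + (t + (R + R)) = -3 + (t + 2*R) = -3 + t + 2*R)
M(7, n(-1))/((10*(9 + 9))) = (-3 + 0 + 2*7)/((10*(9 + 9))) = (-3 + 0 + 14)/((10*18)) = 11/180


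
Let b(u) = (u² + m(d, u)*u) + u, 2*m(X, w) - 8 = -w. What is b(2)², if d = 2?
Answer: 144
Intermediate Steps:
m(X, w) = 4 - w/2 (m(X, w) = 4 + (-w)/2 = 4 - w/2)
b(u) = u + u² + u*(4 - u/2) (b(u) = (u² + (4 - u/2)*u) + u = (u² + u*(4 - u/2)) + u = u + u² + u*(4 - u/2))
b(2)² = ((½)*2*(10 + 2))² = ((½)*2*12)² = 12² = 144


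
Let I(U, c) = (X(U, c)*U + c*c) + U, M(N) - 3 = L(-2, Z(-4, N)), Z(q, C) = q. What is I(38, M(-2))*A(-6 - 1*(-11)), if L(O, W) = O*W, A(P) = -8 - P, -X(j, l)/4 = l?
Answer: 19669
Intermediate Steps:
X(j, l) = -4*l
M(N) = 11 (M(N) = 3 - 2*(-4) = 3 + 8 = 11)
I(U, c) = U + c**2 - 4*U*c (I(U, c) = ((-4*c)*U + c*c) + U = (-4*U*c + c**2) + U = (c**2 - 4*U*c) + U = U + c**2 - 4*U*c)
I(38, M(-2))*A(-6 - 1*(-11)) = (38 + 11**2 - 4*38*11)*(-8 - (-6 - 1*(-11))) = (38 + 121 - 1672)*(-8 - (-6 + 11)) = -1513*(-8 - 1*5) = -1513*(-8 - 5) = -1513*(-13) = 19669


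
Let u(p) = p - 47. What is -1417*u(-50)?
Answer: 137449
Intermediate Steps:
u(p) = -47 + p
-1417*u(-50) = -1417*(-47 - 50) = -1417*(-97) = 137449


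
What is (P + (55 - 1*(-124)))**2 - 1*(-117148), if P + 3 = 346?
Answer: 389632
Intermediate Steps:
P = 343 (P = -3 + 346 = 343)
(P + (55 - 1*(-124)))**2 - 1*(-117148) = (343 + (55 - 1*(-124)))**2 - 1*(-117148) = (343 + (55 + 124))**2 + 117148 = (343 + 179)**2 + 117148 = 522**2 + 117148 = 272484 + 117148 = 389632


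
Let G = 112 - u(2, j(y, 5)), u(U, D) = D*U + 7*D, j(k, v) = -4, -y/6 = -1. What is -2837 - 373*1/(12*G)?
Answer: -5038885/1776 ≈ -2837.2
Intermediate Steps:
y = 6 (y = -6*(-1) = 6)
u(U, D) = 7*D + D*U
G = 148 (G = 112 - (-4)*(7 + 2) = 112 - (-4)*9 = 112 - 1*(-36) = 112 + 36 = 148)
-2837 - 373*1/(12*G) = -2837 - 373/(12*148) = -2837 - 373/1776 = -5038885/1776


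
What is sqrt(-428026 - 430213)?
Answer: I*sqrt(858239) ≈ 926.41*I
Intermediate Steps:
sqrt(-428026 - 430213) = sqrt(-858239) = I*sqrt(858239)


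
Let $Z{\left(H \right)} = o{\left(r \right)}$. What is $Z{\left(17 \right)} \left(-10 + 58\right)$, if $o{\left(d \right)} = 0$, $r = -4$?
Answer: $0$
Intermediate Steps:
$Z{\left(H \right)} = 0$
$Z{\left(17 \right)} \left(-10 + 58\right) = 0 \left(-10 + 58\right) = 0 \cdot 48 = 0$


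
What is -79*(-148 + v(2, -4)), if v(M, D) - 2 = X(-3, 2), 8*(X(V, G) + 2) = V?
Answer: 93773/8 ≈ 11722.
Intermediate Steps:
X(V, G) = -2 + V/8
v(M, D) = -3/8 (v(M, D) = 2 + (-2 + (1/8)*(-3)) = 2 + (-2 - 3/8) = 2 - 19/8 = -3/8)
-79*(-148 + v(2, -4)) = -79*(-148 - 3/8) = -79*(-1187/8) = 93773/8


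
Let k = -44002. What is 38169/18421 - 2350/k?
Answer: 861400844/405280421 ≈ 2.1254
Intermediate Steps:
38169/18421 - 2350/k = 38169/18421 - 2350/(-44002) = 38169*(1/18421) - 2350*(-1/44002) = 38169/18421 + 1175/22001 = 861400844/405280421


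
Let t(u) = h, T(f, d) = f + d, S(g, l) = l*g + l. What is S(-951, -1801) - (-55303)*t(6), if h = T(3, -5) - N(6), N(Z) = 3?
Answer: 1434435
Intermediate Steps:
S(g, l) = l + g*l (S(g, l) = g*l + l = l + g*l)
T(f, d) = d + f
h = -5 (h = (-5 + 3) - 1*3 = -2 - 3 = -5)
t(u) = -5
S(-951, -1801) - (-55303)*t(6) = -1801*(1 - 951) - (-55303)*(-5) = -1801*(-950) - 1*276515 = 1710950 - 276515 = 1434435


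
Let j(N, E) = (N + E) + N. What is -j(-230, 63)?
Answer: 397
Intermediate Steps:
j(N, E) = E + 2*N (j(N, E) = (E + N) + N = E + 2*N)
-j(-230, 63) = -(63 + 2*(-230)) = -(63 - 460) = -1*(-397) = 397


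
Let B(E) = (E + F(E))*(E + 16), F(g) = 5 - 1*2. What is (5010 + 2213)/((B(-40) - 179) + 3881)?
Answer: 7223/4590 ≈ 1.5736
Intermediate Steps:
F(g) = 3 (F(g) = 5 - 2 = 3)
B(E) = (3 + E)*(16 + E) (B(E) = (E + 3)*(E + 16) = (3 + E)*(16 + E))
(5010 + 2213)/((B(-40) - 179) + 3881) = (5010 + 2213)/(((48 + (-40)**2 + 19*(-40)) - 179) + 3881) = 7223/(((48 + 1600 - 760) - 179) + 3881) = 7223/((888 - 179) + 3881) = 7223/(709 + 3881) = 7223/4590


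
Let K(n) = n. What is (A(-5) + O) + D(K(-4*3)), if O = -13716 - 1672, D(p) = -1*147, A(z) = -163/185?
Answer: -2874138/185 ≈ -15536.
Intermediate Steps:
A(z) = -163/185 (A(z) = -163*1/185 = -163/185)
D(p) = -147
O = -15388
(A(-5) + O) + D(K(-4*3)) = (-163/185 - 15388) - 147 = -2846943/185 - 147 = -2874138/185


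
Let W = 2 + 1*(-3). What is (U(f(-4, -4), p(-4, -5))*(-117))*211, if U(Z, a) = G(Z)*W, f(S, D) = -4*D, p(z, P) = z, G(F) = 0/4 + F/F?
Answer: 24687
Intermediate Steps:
G(F) = 1 (G(F) = 0*(¼) + 1 = 0 + 1 = 1)
W = -1 (W = 2 - 3 = -1)
U(Z, a) = -1 (U(Z, a) = 1*(-1) = -1)
(U(f(-4, -4), p(-4, -5))*(-117))*211 = -1*(-117)*211 = 117*211 = 24687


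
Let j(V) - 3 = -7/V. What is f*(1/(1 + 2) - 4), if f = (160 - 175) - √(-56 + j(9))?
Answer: 55 + 242*I/9 ≈ 55.0 + 26.889*I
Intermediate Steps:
j(V) = 3 - 7/V
f = -15 - 22*I/3 (f = (160 - 175) - √(-56 + (3 - 7/9)) = -15 - √(-56 + (3 - 7*⅑)) = -15 - √(-56 + (3 - 7/9)) = -15 - √(-56 + 20/9) = -15 - √(-484/9) = -15 - 22*I/3 ≈ -15.0 - 7.3333*I)
f*(1/(1 + 2) - 4) = (-15 - 22*I/3)*(1/(1 + 2) - 4) = (-15 - 22*I/3)*(1/3 - 4) = (-15 - 22*I/3)*(⅓ - 4) = (-15 - 22*I/3)*(-11/3) = 55 + 242*I/9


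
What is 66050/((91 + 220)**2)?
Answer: 66050/96721 ≈ 0.68289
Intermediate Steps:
66050/((91 + 220)**2) = 66050/(311**2) = 66050/96721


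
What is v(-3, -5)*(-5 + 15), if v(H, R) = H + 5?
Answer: 20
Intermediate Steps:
v(H, R) = 5 + H
v(-3, -5)*(-5 + 15) = (5 - 3)*(-5 + 15) = 2*10 = 20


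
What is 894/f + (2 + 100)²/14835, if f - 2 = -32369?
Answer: 35942642/53351605 ≈ 0.67369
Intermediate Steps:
f = -32367 (f = 2 - 32369 = -32367)
894/f + (2 + 100)²/14835 = 894/(-32367) + (2 + 100)²/14835 = 894*(-1/32367) + 102²*(1/14835) = -298/10789 + 10404*(1/14835) = -298/10789 + 3468/4945 = 35942642/53351605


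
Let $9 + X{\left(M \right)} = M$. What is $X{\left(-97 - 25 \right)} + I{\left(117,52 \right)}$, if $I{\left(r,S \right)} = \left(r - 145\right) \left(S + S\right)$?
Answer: $-3043$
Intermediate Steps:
$I{\left(r,S \right)} = 2 S \left(-145 + r\right)$ ($I{\left(r,S \right)} = \left(-145 + r\right) 2 S = 2 S \left(-145 + r\right)$)
$X{\left(M \right)} = -9 + M$
$X{\left(-97 - 25 \right)} + I{\left(117,52 \right)} = \left(-9 - 122\right) + 2 \cdot 52 \left(-145 + 117\right) = \left(-9 - 122\right) + 2 \cdot 52 \left(-28\right) = \left(-9 - 122\right) - 2912 = -131 - 2912 = -3043$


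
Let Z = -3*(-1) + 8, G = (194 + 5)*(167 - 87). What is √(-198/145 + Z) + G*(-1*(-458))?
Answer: 7291360 + √202565/145 ≈ 7.2914e+6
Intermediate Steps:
G = 15920 (G = 199*80 = 15920)
Z = 11 (Z = 3 + 8 = 11)
√(-198/145 + Z) + G*(-1*(-458)) = √(-198/145 + 11) + 15920*(-1*(-458)) = √(-198*1/145 + 11) + 15920*458 = √(-198/145 + 11) + 7291360 = √(1397/145) + 7291360 = √202565/145 + 7291360 = 7291360 + √202565/145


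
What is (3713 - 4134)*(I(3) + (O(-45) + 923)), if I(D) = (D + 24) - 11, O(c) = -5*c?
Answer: -490044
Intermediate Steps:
I(D) = 13 + D (I(D) = (24 + D) - 11 = 13 + D)
(3713 - 4134)*(I(3) + (O(-45) + 923)) = (3713 - 4134)*((13 + 3) + (-5*(-45) + 923)) = -421*(16 + (225 + 923)) = -421*(16 + 1148) = -421*1164 = -490044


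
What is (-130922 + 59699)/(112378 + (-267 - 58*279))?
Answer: -71223/95929 ≈ -0.74246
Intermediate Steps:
(-130922 + 59699)/(112378 + (-267 - 58*279)) = -71223/(112378 + (-267 - 16182)) = -71223/(112378 - 16449) = -71223/95929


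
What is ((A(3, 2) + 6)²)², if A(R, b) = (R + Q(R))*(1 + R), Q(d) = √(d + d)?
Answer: 300816 + 120960*√6 ≈ 5.9711e+5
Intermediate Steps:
Q(d) = √2*√d (Q(d) = √(2*d) = √2*√d)
A(R, b) = (1 + R)*(R + √2*√R) (A(R, b) = (R + √2*√R)*(1 + R) = (1 + R)*(R + √2*√R))
((A(3, 2) + 6)²)² = (((3 + 3² + √2*√3 + √2*3^(3/2)) + 6)²)² = (((3 + 9 + √6 + √2*(3*√3)) + 6)²)² = (((3 + 9 + √6 + 3*√6) + 6)²)² = (((12 + 4*√6) + 6)²)² = ((18 + 4*√6)²)² = (18 + 4*√6)⁴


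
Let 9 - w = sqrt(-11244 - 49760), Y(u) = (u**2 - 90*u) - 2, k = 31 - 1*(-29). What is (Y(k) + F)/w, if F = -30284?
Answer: -288774/61085 - 64172*I*sqrt(15251)/61085 ≈ -4.7274 - 129.74*I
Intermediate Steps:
k = 60 (k = 31 + 29 = 60)
Y(u) = -2 + u**2 - 90*u
w = 9 - 2*I*sqrt(15251) (w = 9 - sqrt(-11244 - 49760) = 9 - sqrt(-61004) = 9 - 2*I*sqrt(15251) ≈ 9.0 - 246.99*I)
(Y(k) + F)/w = ((-2 + 60**2 - 90*60) - 30284)/(9 - 2*I*sqrt(15251)) = ((-2 + 3600 - 5400) - 30284)/(9 - 2*I*sqrt(15251)) = (-1802 - 30284)/(9 - 2*I*sqrt(15251)) = -32086/(9 - 2*I*sqrt(15251))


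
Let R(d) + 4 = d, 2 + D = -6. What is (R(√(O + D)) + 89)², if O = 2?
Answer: (85 + I*√6)² ≈ 7219.0 + 416.41*I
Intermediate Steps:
D = -8 (D = -2 - 6 = -8)
R(d) = -4 + d
(R(√(O + D)) + 89)² = ((-4 + √(2 - 8)) + 89)² = ((-4 + √(-6)) + 89)² = ((-4 + I*√6) + 89)² = (85 + I*√6)²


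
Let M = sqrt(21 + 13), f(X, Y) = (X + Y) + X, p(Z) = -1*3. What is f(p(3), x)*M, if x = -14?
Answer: -20*sqrt(34) ≈ -116.62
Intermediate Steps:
p(Z) = -3
f(X, Y) = Y + 2*X
M = sqrt(34) ≈ 5.8309
f(p(3), x)*M = (-14 + 2*(-3))*sqrt(34) = (-14 - 6)*sqrt(34) = -20*sqrt(34)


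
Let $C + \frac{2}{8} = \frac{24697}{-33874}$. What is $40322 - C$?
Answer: $\frac{2731801187}{67748} \approx 40323.0$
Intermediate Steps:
$C = - \frac{66331}{67748}$ ($C = - \frac{1}{4} + \frac{24697}{-33874} = - \frac{1}{4} + 24697 \left(- \frac{1}{33874}\right) = - \frac{1}{4} - \frac{24697}{33874} = - \frac{66331}{67748} \approx -0.97908$)
$40322 - C = 40322 - - \frac{66331}{67748} = 40322 + \frac{66331}{67748} = \frac{2731801187}{67748}$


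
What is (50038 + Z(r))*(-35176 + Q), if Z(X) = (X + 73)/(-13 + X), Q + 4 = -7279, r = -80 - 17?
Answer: -116851498818/55 ≈ -2.1246e+9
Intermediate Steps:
r = -97
Q = -7283 (Q = -4 - 7279 = -7283)
Z(X) = (73 + X)/(-13 + X)
(50038 + Z(r))*(-35176 + Q) = (50038 + (73 - 97)/(-13 - 97))*(-35176 - 7283) = (50038 - 24/(-110))*(-42459) = (50038 - 1/110*(-24))*(-42459) = (50038 + 12/55)*(-42459) = (2752102/55)*(-42459) = -116851498818/55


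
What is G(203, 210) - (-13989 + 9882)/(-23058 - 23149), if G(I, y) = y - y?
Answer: -4107/46207 ≈ -0.088883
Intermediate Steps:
G(I, y) = 0
G(203, 210) - (-13989 + 9882)/(-23058 - 23149) = 0 - (-13989 + 9882)/(-23058 - 23149) = 0 - (-4107)/(-46207) = 0 - (-4107)*(-1)/46207 = 0 - 1*4107/46207 = 0 - 4107/46207 = -4107/46207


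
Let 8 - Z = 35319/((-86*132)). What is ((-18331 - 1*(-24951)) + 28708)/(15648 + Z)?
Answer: 44560384/19751359 ≈ 2.2561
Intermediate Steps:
Z = 42045/3784 (Z = 8 - 35319/((-86*132)) = 8 - 35319/(-11352) = 8 - 35319*(-1)/11352 = 8 - 1*(-11773/3784) = 8 + 11773/3784 = 42045/3784 ≈ 11.111)
((-18331 - 1*(-24951)) + 28708)/(15648 + Z) = ((-18331 - 1*(-24951)) + 28708)/(15648 + 42045/3784) = ((-18331 + 24951) + 28708)/(59254077/3784) = (6620 + 28708)*(3784/59254077) = 35328*(3784/59254077) = 44560384/19751359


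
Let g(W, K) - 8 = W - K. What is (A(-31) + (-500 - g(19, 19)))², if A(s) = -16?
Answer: 274576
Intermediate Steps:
g(W, K) = 8 + W - K (g(W, K) = 8 + (W - K) = 8 + W - K)
(A(-31) + (-500 - g(19, 19)))² = (-16 + (-500 - (8 + 19 - 1*19)))² = (-16 + (-500 - (8 + 19 - 19)))² = (-16 + (-500 - 1*8))² = (-16 + (-500 - 8))² = (-16 - 508)² = (-524)² = 274576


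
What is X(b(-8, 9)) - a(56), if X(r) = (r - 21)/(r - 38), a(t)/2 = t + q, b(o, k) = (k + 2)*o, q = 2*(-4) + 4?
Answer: -12995/126 ≈ -103.13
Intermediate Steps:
q = -4 (q = -8 + 4 = -4)
b(o, k) = o*(2 + k) (b(o, k) = (2 + k)*o = o*(2 + k))
a(t) = -8 + 2*t (a(t) = 2*(t - 4) = 2*(-4 + t) = -8 + 2*t)
X(r) = (-21 + r)/(-38 + r)
X(b(-8, 9)) - a(56) = (-21 - 8*(2 + 9))/(-38 - 8*(2 + 9)) - (-8 + 2*56) = (-21 - 8*11)/(-38 - 8*11) - (-8 + 112) = (-21 - 88)/(-38 - 88) - 1*104 = -109/(-126) - 104 = -1/126*(-109) - 104 = 109/126 - 104 = -12995/126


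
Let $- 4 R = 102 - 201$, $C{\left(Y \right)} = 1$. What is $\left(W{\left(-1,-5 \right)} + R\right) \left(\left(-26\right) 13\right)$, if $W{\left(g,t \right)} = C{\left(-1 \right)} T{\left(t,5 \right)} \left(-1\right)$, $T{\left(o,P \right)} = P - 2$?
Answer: $- \frac{14703}{2} \approx -7351.5$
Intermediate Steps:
$T{\left(o,P \right)} = -2 + P$
$W{\left(g,t \right)} = -3$ ($W{\left(g,t \right)} = 1 \left(-2 + 5\right) \left(-1\right) = 1 \cdot 3 \left(-1\right) = 3 \left(-1\right) = -3$)
$R = \frac{99}{4}$ ($R = - \frac{102 - 201}{4} = \left(- \frac{1}{4}\right) \left(-99\right) = \frac{99}{4} \approx 24.75$)
$\left(W{\left(-1,-5 \right)} + R\right) \left(\left(-26\right) 13\right) = \left(-3 + \frac{99}{4}\right) \left(\left(-26\right) 13\right) = \frac{87}{4} \left(-338\right) = - \frac{14703}{2}$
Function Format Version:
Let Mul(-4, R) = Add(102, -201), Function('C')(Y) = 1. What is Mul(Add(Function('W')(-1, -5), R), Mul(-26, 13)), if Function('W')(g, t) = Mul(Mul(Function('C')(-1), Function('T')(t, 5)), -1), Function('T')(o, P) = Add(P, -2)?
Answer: Rational(-14703, 2) ≈ -7351.5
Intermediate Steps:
Function('T')(o, P) = Add(-2, P)
Function('W')(g, t) = -3 (Function('W')(g, t) = Mul(Mul(1, Add(-2, 5)), -1) = Mul(Mul(1, 3), -1) = Mul(3, -1) = -3)
R = Rational(99, 4) (R = Mul(Rational(-1, 4), Add(102, -201)) = Mul(Rational(-1, 4), -99) = Rational(99, 4) ≈ 24.750)
Mul(Add(Function('W')(-1, -5), R), Mul(-26, 13)) = Mul(Add(-3, Rational(99, 4)), Mul(-26, 13)) = Mul(Rational(87, 4), -338) = Rational(-14703, 2)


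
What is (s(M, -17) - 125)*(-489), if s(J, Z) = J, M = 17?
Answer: 52812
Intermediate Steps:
(s(M, -17) - 125)*(-489) = (17 - 125)*(-489) = -108*(-489) = 52812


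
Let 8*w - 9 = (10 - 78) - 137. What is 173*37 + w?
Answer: 12753/2 ≈ 6376.5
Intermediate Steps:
w = -49/2 (w = 9/8 + ((10 - 78) - 137)/8 = 9/8 + (-68 - 137)/8 = 9/8 + (⅛)*(-205) = 9/8 - 205/8 = -49/2 ≈ -24.500)
173*37 + w = 173*37 - 49/2 = 6401 - 49/2 = 12753/2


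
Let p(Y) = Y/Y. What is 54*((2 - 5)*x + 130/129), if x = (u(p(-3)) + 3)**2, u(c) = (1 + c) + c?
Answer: -248436/43 ≈ -5777.6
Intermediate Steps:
p(Y) = 1
u(c) = 1 + 2*c
x = 36 (x = ((1 + 2*1) + 3)**2 = ((1 + 2) + 3)**2 = (3 + 3)**2 = 6**2 = 36)
54*((2 - 5)*x + 130/129) = 54*((2 - 5)*36 + 130/129) = 54*(-3*36 + 130*(1/129)) = 54*(-108 + 130/129) = 54*(-13802/129) = -248436/43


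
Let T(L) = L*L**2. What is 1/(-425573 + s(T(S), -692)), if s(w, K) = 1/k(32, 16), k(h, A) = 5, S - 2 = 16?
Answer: -5/2127864 ≈ -2.3498e-6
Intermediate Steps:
S = 18 (S = 2 + 16 = 18)
T(L) = L**3
s(w, K) = 1/5
1/(-425573 + s(T(S), -692)) = 1/(-425573 + 1/5) = 1/(-2127864/5) = -5/2127864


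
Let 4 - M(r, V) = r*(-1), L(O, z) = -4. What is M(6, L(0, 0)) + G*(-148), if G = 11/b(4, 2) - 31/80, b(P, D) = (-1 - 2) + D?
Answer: 33907/20 ≈ 1695.3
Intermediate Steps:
b(P, D) = -3 + D
G = -911/80 (G = 11/(-3 + 2) - 31/80 = 11/(-1) - 31*1/80 = 11*(-1) - 31/80 = -11 - 31/80 = -911/80 ≈ -11.387)
M(r, V) = 4 + r (M(r, V) = 4 - r*(-1) = 4 - (-1)*r = 4 + r)
M(6, L(0, 0)) + G*(-148) = (4 + 6) - 911/80*(-148) = 10 + 33707/20 = 33907/20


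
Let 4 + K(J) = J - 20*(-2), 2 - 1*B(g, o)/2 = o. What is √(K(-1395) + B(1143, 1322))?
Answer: I*√3999 ≈ 63.238*I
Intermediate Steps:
B(g, o) = 4 - 2*o
K(J) = 36 + J (K(J) = -4 + (J - 20*(-2)) = -4 + (J + 40) = -4 + (40 + J) = 36 + J)
√(K(-1395) + B(1143, 1322)) = √((36 - 1395) + (4 - 2*1322)) = √(-1359 + (4 - 2644)) = √(-1359 - 2640) = √(-3999) = I*√3999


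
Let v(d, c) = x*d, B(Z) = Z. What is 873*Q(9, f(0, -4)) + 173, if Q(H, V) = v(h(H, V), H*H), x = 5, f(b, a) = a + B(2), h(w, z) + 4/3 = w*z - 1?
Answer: -88582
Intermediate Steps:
h(w, z) = -7/3 + w*z (h(w, z) = -4/3 + (w*z - 1) = -4/3 + (-1 + w*z) = -7/3 + w*z)
f(b, a) = 2 + a (f(b, a) = a + 2 = 2 + a)
v(d, c) = 5*d
Q(H, V) = -35/3 + 5*H*V (Q(H, V) = 5*(-7/3 + H*V) = -35/3 + 5*H*V)
873*Q(9, f(0, -4)) + 173 = 873*(-35/3 + 5*9*(2 - 4)) + 173 = 873*(-35/3 + 5*9*(-2)) + 173 = 873*(-35/3 - 90) + 173 = 873*(-305/3) + 173 = -88755 + 173 = -88582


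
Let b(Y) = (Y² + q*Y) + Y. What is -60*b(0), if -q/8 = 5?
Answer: 0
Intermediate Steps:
q = -40 (q = -8*5 = -40)
b(Y) = Y² - 39*Y (b(Y) = (Y² - 40*Y) + Y = Y² - 39*Y)
-60*b(0) = -0*(-39 + 0) = -0*(-39) = -60*0 = 0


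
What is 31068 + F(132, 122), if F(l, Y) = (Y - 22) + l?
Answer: 31300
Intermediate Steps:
F(l, Y) = -22 + Y + l (F(l, Y) = (-22 + Y) + l = -22 + Y + l)
31068 + F(132, 122) = 31068 + (-22 + 122 + 132) = 31068 + 232 = 31300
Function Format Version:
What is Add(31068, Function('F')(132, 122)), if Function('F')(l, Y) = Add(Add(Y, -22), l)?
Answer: 31300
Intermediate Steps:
Function('F')(l, Y) = Add(-22, Y, l) (Function('F')(l, Y) = Add(Add(-22, Y), l) = Add(-22, Y, l))
Add(31068, Function('F')(132, 122)) = Add(31068, Add(-22, 122, 132)) = Add(31068, 232) = 31300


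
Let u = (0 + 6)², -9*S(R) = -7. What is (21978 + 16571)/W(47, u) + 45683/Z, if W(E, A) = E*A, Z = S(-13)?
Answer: 695930567/11844 ≈ 58758.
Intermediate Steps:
S(R) = 7/9 (S(R) = -⅑*(-7) = 7/9)
u = 36 (u = 6² = 36)
Z = 7/9 ≈ 0.77778
W(E, A) = A*E
(21978 + 16571)/W(47, u) + 45683/Z = (21978 + 16571)/((36*47)) + 45683/(7/9) = 38549/1692 + 45683*(9/7) = 38549*(1/1692) + 411147/7 = 38549/1692 + 411147/7 = 695930567/11844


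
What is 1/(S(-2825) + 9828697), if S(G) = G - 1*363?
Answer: 1/9825509 ≈ 1.0178e-7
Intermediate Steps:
S(G) = -363 + G (S(G) = G - 363 = -363 + G)
1/(S(-2825) + 9828697) = 1/((-363 - 2825) + 9828697) = 1/(-3188 + 9828697) = 1/9825509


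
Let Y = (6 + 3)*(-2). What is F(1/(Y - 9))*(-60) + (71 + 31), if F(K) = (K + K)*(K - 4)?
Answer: 20426/243 ≈ 84.058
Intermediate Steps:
Y = -18 (Y = 9*(-2) = -18)
F(K) = 2*K*(-4 + K) (F(K) = (2*K)*(-4 + K) = 2*K*(-4 + K))
F(1/(Y - 9))*(-60) + (71 + 31) = (2*(-4 + 1/(-18 - 9))/(-18 - 9))*(-60) + (71 + 31) = (2*(-4 + 1/(-27))/(-27))*(-60) + 102 = (2*(-1/27)*(-4 - 1/27))*(-60) + 102 = (2*(-1/27)*(-109/27))*(-60) + 102 = (218/729)*(-60) + 102 = -4360/243 + 102 = 20426/243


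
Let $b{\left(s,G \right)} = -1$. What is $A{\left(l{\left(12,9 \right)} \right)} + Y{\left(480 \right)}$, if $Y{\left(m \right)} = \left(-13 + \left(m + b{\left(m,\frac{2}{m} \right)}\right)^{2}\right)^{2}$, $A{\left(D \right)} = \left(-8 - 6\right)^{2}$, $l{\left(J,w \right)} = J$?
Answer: $52637207380$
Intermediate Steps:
$A{\left(D \right)} = 196$ ($A{\left(D \right)} = \left(-14\right)^{2} = 196$)
$Y{\left(m \right)} = \left(-13 + \left(-1 + m\right)^{2}\right)^{2}$ ($Y{\left(m \right)} = \left(-13 + \left(m - 1\right)^{2}\right)^{2} = \left(-13 + \left(-1 + m\right)^{2}\right)^{2}$)
$A{\left(l{\left(12,9 \right)} \right)} + Y{\left(480 \right)} = 196 + \left(-13 + \left(-1 + 480\right)^{2}\right)^{2} = 196 + \left(-13 + 479^{2}\right)^{2} = 196 + \left(-13 + 229441\right)^{2} = 196 + 229428^{2} = 196 + 52637207184 = 52637207380$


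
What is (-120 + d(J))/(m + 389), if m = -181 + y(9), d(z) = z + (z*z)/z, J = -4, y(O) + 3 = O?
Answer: -64/107 ≈ -0.59813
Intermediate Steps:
y(O) = -3 + O
d(z) = 2*z (d(z) = z + z**2/z = z + z = 2*z)
m = -175 (m = -181 + (-3 + 9) = -181 + 6 = -175)
(-120 + d(J))/(m + 389) = (-120 + 2*(-4))/(-175 + 389) = (-120 - 8)/214 = -128*1/214 = -64/107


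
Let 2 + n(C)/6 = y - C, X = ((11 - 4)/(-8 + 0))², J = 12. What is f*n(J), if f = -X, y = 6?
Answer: 147/4 ≈ 36.750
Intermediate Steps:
X = 49/64 (X = (7/(-8))² = (7*(-⅛))² = (-7/8)² = 49/64 ≈ 0.76563)
n(C) = 24 - 6*C (n(C) = -12 + 6*(6 - C) = -12 + (36 - 6*C) = 24 - 6*C)
f = -49/64 (f = -1*49/64 = -49/64 ≈ -0.76563)
f*n(J) = -49*(24 - 6*12)/64 = -49*(24 - 72)/64 = -49/64*(-48) = 147/4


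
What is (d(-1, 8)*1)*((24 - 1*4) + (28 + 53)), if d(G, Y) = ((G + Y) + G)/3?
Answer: 202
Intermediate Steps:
d(G, Y) = Y/3 + 2*G/3 (d(G, Y) = (Y + 2*G)*(⅓) = Y/3 + 2*G/3)
(d(-1, 8)*1)*((24 - 1*4) + (28 + 53)) = (((⅓)*8 + (⅔)*(-1))*1)*((24 - 1*4) + (28 + 53)) = ((8/3 - ⅔)*1)*((24 - 4) + 81) = (2*1)*(20 + 81) = 2*101 = 202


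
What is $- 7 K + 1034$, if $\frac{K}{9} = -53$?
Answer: $4373$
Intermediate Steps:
$K = -477$ ($K = 9 \left(-53\right) = -477$)
$- 7 K + 1034 = \left(-7\right) \left(-477\right) + 1034 = 3339 + 1034 = 4373$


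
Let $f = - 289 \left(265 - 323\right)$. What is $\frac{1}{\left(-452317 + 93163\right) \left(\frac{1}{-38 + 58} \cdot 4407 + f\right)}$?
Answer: $- \frac{10}{60992789319} \approx -1.6395 \cdot 10^{-10}$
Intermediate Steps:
$f = 16762$ ($f = \left(-289\right) \left(-58\right) = 16762$)
$\frac{1}{\left(-452317 + 93163\right) \left(\frac{1}{-38 + 58} \cdot 4407 + f\right)} = \frac{1}{\left(-452317 + 93163\right) \left(\frac{1}{-38 + 58} \cdot 4407 + 16762\right)} = \frac{1}{\left(-359154\right) \left(\frac{1}{20} \cdot 4407 + 16762\right)} = \frac{1}{\left(-359154\right) \left(\frac{4407}{20} + 16762\right)} = \frac{1}{\left(-359154\right) \frac{339647}{20}} = \frac{1}{- \frac{60992789319}{10}} = - \frac{10}{60992789319}$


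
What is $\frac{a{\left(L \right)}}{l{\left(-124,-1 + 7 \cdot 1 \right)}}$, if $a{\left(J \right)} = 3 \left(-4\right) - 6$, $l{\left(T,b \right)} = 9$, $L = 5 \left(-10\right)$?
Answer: $-2$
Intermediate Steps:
$L = -50$
$a{\left(J \right)} = -18$ ($a{\left(J \right)} = -12 - 6 = -18$)
$\frac{a{\left(L \right)}}{l{\left(-124,-1 + 7 \cdot 1 \right)}} = - \frac{18}{9} = \left(-18\right) \frac{1}{9} = -2$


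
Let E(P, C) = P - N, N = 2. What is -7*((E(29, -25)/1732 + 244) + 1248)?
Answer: -18089197/1732 ≈ -10444.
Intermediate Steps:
E(P, C) = -2 + P (E(P, C) = P - 1*2 = P - 2 = -2 + P)
-7*((E(29, -25)/1732 + 244) + 1248) = -7*(((-2 + 29)/1732 + 244) + 1248) = -7*((27*(1/1732) + 244) + 1248) = -7*((27/1732 + 244) + 1248) = -7*(422635/1732 + 1248) = -7*2584171/1732 = -18089197/1732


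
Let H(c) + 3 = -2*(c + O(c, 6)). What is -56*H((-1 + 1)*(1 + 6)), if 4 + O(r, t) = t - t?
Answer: -280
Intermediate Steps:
O(r, t) = -4 (O(r, t) = -4 + (t - t) = -4 + 0 = -4)
H(c) = 5 - 2*c (H(c) = -3 - 2*(c - 4) = -3 - 2*(-4 + c) = -3 + (8 - 2*c) = 5 - 2*c)
-56*H((-1 + 1)*(1 + 6)) = -56*(5 - 2*(-1 + 1)*(1 + 6)) = -56*(5 - 0*7) = -56*(5 - 2*0) = -56*(5 + 0) = -56*5 = -280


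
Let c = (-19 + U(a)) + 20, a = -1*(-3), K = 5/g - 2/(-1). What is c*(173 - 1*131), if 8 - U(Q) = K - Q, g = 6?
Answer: 385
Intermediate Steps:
K = 17/6 (K = 5/6 - 2/(-1) = 5*(⅙) - 2*(-1) = ⅚ + 2 = 17/6 ≈ 2.8333)
a = 3
U(Q) = 31/6 + Q (U(Q) = 8 - (17/6 - Q) = 8 + (-17/6 + Q) = 31/6 + Q)
c = 55/6 (c = (-19 + (31/6 + 3)) + 20 = (-19 + 49/6) + 20 = -65/6 + 20 = 55/6 ≈ 9.1667)
c*(173 - 1*131) = 55*(173 - 1*131)/6 = 55*(173 - 131)/6 = (55/6)*42 = 385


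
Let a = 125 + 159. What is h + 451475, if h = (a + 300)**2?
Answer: 792531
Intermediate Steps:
a = 284
h = 341056 (h = (284 + 300)**2 = 584**2 = 341056)
h + 451475 = 341056 + 451475 = 792531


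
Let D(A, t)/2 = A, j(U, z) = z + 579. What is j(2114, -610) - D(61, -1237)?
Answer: -153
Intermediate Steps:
j(U, z) = 579 + z
D(A, t) = 2*A
j(2114, -610) - D(61, -1237) = (579 - 610) - 2*61 = -31 - 1*122 = -31 - 122 = -153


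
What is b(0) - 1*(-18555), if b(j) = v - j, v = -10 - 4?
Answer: 18541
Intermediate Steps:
v = -14
b(j) = -14 - j
b(0) - 1*(-18555) = (-14 - 1*0) - 1*(-18555) = (-14 + 0) + 18555 = -14 + 18555 = 18541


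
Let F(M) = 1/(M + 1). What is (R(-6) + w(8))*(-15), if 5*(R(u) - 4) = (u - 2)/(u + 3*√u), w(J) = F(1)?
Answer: -691/10 - 4*I*√6/5 ≈ -69.1 - 1.9596*I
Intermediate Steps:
F(M) = 1/(1 + M)
w(J) = ½ (w(J) = 1/(1 + 1) = 1/2 = ½)
R(u) = 4 + (-2 + u)/(5*(u + 3*√u)) (R(u) = 4 + ((u - 2)/(u + 3*√u))/5 = 4 + ((-2 + u)/(u + 3*√u))/5 = 4 + (-2 + u)/(5*(u + 3*√u)))
(R(-6) + w(8))*(-15) = ((-2 + 21*(-6) + 60*√(-6))/(5*(-6 + 3*√(-6))) + ½)*(-15) = ((-2 - 126 + 60*(I*√6))/(5*(-6 + 3*(I*√6))) + ½)*(-15) = ((-2 - 126 + 60*I*√6)/(5*(-6 + 3*I*√6)) + ½)*(-15) = ((-128 + 60*I*√6)/(5*(-6 + 3*I*√6)) + ½)*(-15) = (½ + (-128 + 60*I*√6)/(5*(-6 + 3*I*√6)))*(-15) = -15/2 - 3*(-128 + 60*I*√6)/(-6 + 3*I*√6)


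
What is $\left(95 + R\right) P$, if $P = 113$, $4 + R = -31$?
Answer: $6780$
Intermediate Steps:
$R = -35$ ($R = -4 - 31 = -35$)
$\left(95 + R\right) P = \left(95 - 35\right) 113 = 60 \cdot 113 = 6780$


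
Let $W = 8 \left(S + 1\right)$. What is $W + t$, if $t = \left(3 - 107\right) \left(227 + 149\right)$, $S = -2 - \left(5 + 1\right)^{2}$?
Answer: $-39400$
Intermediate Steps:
$S = -38$ ($S = -2 - 6^{2} = -2 - 36 = -38$)
$t = -39104$ ($t = \left(-104\right) 376 = -39104$)
$W = -296$ ($W = 8 \left(-38 + 1\right) = 8 \left(-37\right) = -296$)
$W + t = -296 - 39104 = -39400$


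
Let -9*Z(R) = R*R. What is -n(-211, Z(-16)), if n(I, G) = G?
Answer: 256/9 ≈ 28.444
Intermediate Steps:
Z(R) = -R**2/9 (Z(R) = -R*R/9 = -R**2/9)
-n(-211, Z(-16)) = -(-1)*(-16)**2/9 = -(-1)*256/9 = -1*(-256/9) = 256/9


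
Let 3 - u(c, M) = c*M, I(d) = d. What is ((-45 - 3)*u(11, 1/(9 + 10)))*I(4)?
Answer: -8832/19 ≈ -464.84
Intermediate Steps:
u(c, M) = 3 - M*c (u(c, M) = 3 - c*M = 3 - M*c)
((-45 - 3)*u(11, 1/(9 + 10)))*I(4) = ((-45 - 3)*(3 - 1*11/(9 + 10)))*4 = -48*(3 - 1*11/19)*4 = -48*(3 - 1*1/19*11)*4 = -48*(3 - 11/19)*4 = -48*46/19*4 = -2208/19*4 = -8832/19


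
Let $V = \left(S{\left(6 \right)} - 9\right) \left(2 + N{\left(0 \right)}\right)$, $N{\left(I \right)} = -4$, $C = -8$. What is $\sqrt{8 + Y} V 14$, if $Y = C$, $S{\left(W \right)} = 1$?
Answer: $0$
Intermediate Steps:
$Y = -8$
$V = 16$ ($V = \left(1 - 9\right) \left(2 - 4\right) = \left(-8\right) \left(-2\right) = 16$)
$\sqrt{8 + Y} V 14 = \sqrt{8 - 8} \cdot 16 \cdot 14 = \sqrt{0} \cdot 16 \cdot 14 = 0 \cdot 16 \cdot 14 = 0 \cdot 14 = 0$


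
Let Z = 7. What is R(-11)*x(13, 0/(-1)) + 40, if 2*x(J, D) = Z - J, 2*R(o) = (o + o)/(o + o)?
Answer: 77/2 ≈ 38.500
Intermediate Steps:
R(o) = ½ (R(o) = ((o + o)/(o + o))/2 = ((2*o)/((2*o)))/2 = ((2*o)*(1/(2*o)))/2 = (½)*1 = ½)
x(J, D) = 7/2 - J/2 (x(J, D) = (7 - J)/2 = 7/2 - J/2)
R(-11)*x(13, 0/(-1)) + 40 = (7/2 - ½*13)/2 + 40 = (7/2 - 13/2)/2 + 40 = (½)*(-3) + 40 = -3/2 + 40 = 77/2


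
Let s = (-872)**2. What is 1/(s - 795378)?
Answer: -1/34994 ≈ -2.8576e-5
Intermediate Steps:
s = 760384
1/(s - 795378) = 1/(760384 - 795378) = 1/(-34994) = -1/34994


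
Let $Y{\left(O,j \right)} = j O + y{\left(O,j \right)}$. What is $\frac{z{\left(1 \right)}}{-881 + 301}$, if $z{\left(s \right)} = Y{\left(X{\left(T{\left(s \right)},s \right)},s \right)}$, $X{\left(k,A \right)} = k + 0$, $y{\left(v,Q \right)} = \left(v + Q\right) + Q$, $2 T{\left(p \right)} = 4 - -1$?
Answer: $- \frac{7}{580} \approx -0.012069$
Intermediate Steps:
$T{\left(p \right)} = \frac{5}{2}$ ($T{\left(p \right)} = \frac{4 - -1}{2} = \frac{4 + 1}{2} = \frac{1}{2} \cdot 5 = \frac{5}{2}$)
$y{\left(v,Q \right)} = v + 2 Q$ ($y{\left(v,Q \right)} = \left(Q + v\right) + Q = v + 2 Q$)
$X{\left(k,A \right)} = k$
$Y{\left(O,j \right)} = O + 2 j + O j$ ($Y{\left(O,j \right)} = j O + \left(O + 2 j\right) = O j + \left(O + 2 j\right) = O + 2 j + O j$)
$z{\left(s \right)} = \frac{5}{2} + \frac{9 s}{2}$ ($z{\left(s \right)} = \frac{5}{2} + 2 s + \frac{5 s}{2} = \frac{5}{2} + \frac{9 s}{2}$)
$\frac{z{\left(1 \right)}}{-881 + 301} = \frac{\frac{5}{2} + \frac{9}{2} \cdot 1}{-881 + 301} = \frac{\frac{5}{2} + \frac{9}{2}}{-580} = 7 \left(- \frac{1}{580}\right) = - \frac{7}{580}$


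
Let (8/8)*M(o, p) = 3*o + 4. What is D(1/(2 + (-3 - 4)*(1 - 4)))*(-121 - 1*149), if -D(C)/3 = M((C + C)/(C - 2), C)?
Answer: 3132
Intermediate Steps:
M(o, p) = 4 + 3*o (M(o, p) = 3*o + 4 = 4 + 3*o)
D(C) = -12 - 18*C/(-2 + C) (D(C) = -3*(4 + 3*((C + C)/(C - 2))) = -3*(4 + 3*((2*C)/(-2 + C))) = -3*(4 + 3*(2*C/(-2 + C))) = -3*(4 + 6*C/(-2 + C)) = -12 - 18*C/(-2 + C))
D(1/(2 + (-3 - 4)*(1 - 4)))*(-121 - 1*149) = (6*(4 - 5/(2 + (-3 - 4)*(1 - 4)))/(-2 + 1/(2 + (-3 - 4)*(1 - 4))))*(-121 - 1*149) = (6*(4 - 5/(2 - 7*(-3)))/(-2 + 1/(2 - 7*(-3))))*(-121 - 149) = (6*(4 - 5/(2 + 21))/(-2 + 1/(2 + 21)))*(-270) = (6*(4 - 5/23)/(-2 + 1/23))*(-270) = (6*(4 - 5*1/23)/(-2 + 1/23))*(-270) = (6*(4 - 5/23)/(-45/23))*(-270) = (6*(-23/45)*(87/23))*(-270) = -58/5*(-270) = 3132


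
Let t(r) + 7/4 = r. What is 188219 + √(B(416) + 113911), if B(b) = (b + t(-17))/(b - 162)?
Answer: 188219 + √29396731910/508 ≈ 1.8856e+5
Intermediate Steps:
t(r) = -7/4 + r
B(b) = (-75/4 + b)/(-162 + b) (B(b) = (b + (-7/4 - 17))/(b - 162) = (b - 75/4)/(-162 + b) = (-75/4 + b)/(-162 + b))
188219 + √(B(416) + 113911) = 188219 + √((-75/4 + 416)/(-162 + 416) + 113911) = 188219 + √((1589/4)/254 + 113911) = 188219 + √((1/254)*(1589/4) + 113911) = 188219 + √(1589/1016 + 113911) = 188219 + √(115735165/1016) = 188219 + √29396731910/508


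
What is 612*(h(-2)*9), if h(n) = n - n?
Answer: 0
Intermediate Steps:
h(n) = 0
612*(h(-2)*9) = 612*(0*9) = 612*0 = 0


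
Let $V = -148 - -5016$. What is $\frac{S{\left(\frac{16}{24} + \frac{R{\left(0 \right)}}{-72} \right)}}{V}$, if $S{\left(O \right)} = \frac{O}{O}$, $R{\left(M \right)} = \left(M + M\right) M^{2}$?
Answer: $\frac{1}{4868} \approx 0.00020542$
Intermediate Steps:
$R{\left(M \right)} = 2 M^{3}$ ($R{\left(M \right)} = 2 M M^{2} = 2 M^{3}$)
$S{\left(O \right)} = 1$
$V = 4868$ ($V = -148 + 5016 = 4868$)
$\frac{S{\left(\frac{16}{24} + \frac{R{\left(0 \right)}}{-72} \right)}}{V} = 1 \cdot \frac{1}{4868} = \frac{1}{4868}$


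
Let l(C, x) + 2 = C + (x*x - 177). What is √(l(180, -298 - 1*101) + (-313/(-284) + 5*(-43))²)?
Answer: √16530794521/284 ≈ 452.72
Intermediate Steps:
l(C, x) = -179 + C + x² (l(C, x) = -2 + (C + (x*x - 177)) = -2 + (C + (x² - 177)) = -2 + (C + (-177 + x²)) = -2 + (-177 + C + x²) = -179 + C + x²)
√(l(180, -298 - 1*101) + (-313/(-284) + 5*(-43))²) = √((-179 + 180 + (-298 - 1*101)²) + (-313/(-284) + 5*(-43))²) = √((-179 + 180 + (-298 - 101)²) + (-313*(-1/284) - 215)²) = √((-179 + 180 + (-399)²) + (313/284 - 215)²) = √((-179 + 180 + 159201) + (-60747/284)²) = √(159202 + 3690198009/80656) = √(16530794521/80656) = √16530794521/284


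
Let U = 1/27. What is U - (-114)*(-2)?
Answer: -6155/27 ≈ -227.96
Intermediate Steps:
U = 1/27 ≈ 0.037037
U - (-114)*(-2) = 1/27 - (-114)*(-2) = 1/27 - 114*2 = 1/27 - 228 = -6155/27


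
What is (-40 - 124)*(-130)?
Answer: 21320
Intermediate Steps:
(-40 - 124)*(-130) = -164*(-130) = 21320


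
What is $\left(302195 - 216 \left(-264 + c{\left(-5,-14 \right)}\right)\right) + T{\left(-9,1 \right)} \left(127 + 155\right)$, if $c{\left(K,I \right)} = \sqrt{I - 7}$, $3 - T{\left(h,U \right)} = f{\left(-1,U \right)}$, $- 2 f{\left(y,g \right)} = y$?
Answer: $359924 - 216 i \sqrt{21} \approx 3.5992 \cdot 10^{5} - 989.84 i$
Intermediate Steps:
$f{\left(y,g \right)} = - \frac{y}{2}$
$T{\left(h,U \right)} = \frac{5}{2}$ ($T{\left(h,U \right)} = 3 - \left(- \frac{1}{2}\right) \left(-1\right) = 3 - \frac{1}{2} = \frac{5}{2}$)
$c{\left(K,I \right)} = \sqrt{-7 + I}$
$\left(302195 - 216 \left(-264 + c{\left(-5,-14 \right)}\right)\right) + T{\left(-9,1 \right)} \left(127 + 155\right) = \left(302195 - 216 \left(-264 + \sqrt{-7 - 14}\right)\right) + \frac{5 \left(127 + 155\right)}{2} = \left(302195 - 216 \left(-264 + \sqrt{-21}\right)\right) + \frac{5}{2} \cdot 282 = \left(302195 - 216 \left(-264 + i \sqrt{21}\right)\right) + 705 = \left(302195 + \left(57024 - 216 i \sqrt{21}\right)\right) + 705 = \left(359219 - 216 i \sqrt{21}\right) + 705 = 359924 - 216 i \sqrt{21}$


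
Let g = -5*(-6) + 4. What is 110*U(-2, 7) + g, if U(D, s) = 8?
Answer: 914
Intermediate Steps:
g = 34 (g = 30 + 4 = 34)
110*U(-2, 7) + g = 110*8 + 34 = 880 + 34 = 914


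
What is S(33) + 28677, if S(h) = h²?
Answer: 29766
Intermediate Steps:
S(33) + 28677 = 33² + 28677 = 1089 + 28677 = 29766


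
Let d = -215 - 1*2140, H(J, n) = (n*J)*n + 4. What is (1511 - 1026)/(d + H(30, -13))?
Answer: 485/2719 ≈ 0.17837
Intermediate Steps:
H(J, n) = 4 + J*n**2 (H(J, n) = (J*n)*n + 4 = J*n**2 + 4 = 4 + J*n**2)
d = -2355 (d = -215 - 2140 = -2355)
(1511 - 1026)/(d + H(30, -13)) = (1511 - 1026)/(-2355 + (4 + 30*(-13)**2)) = 485/(-2355 + (4 + 30*169)) = 485/(-2355 + (4 + 5070)) = 485/(-2355 + 5074) = 485/2719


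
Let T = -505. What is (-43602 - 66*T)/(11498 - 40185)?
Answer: 10272/28687 ≈ 0.35807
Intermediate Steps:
(-43602 - 66*T)/(11498 - 40185) = (-43602 - 66*(-505))/(11498 - 40185) = (-43602 + 33330)/(-28687) = -10272*(-1/28687) = 10272/28687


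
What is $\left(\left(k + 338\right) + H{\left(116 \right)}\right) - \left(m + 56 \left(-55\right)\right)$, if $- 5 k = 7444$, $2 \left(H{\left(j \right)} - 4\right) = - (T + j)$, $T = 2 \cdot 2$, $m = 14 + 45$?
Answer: $\frac{9071}{5} \approx 1814.2$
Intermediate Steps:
$m = 59$
$T = 4$
$H{\left(j \right)} = 2 - \frac{j}{2}$ ($H{\left(j \right)} = 4 + \frac{\left(-1\right) \left(4 + j\right)}{2} = 4 + \frac{-4 - j}{2} = 4 - \left(2 + \frac{j}{2}\right) = 2 - \frac{j}{2}$)
$k = - \frac{7444}{5}$ ($k = \left(- \frac{1}{5}\right) 7444 = - \frac{7444}{5} \approx -1488.8$)
$\left(\left(k + 338\right) + H{\left(116 \right)}\right) - \left(m + 56 \left(-55\right)\right) = \left(\left(- \frac{7444}{5} + 338\right) + \left(2 - 58\right)\right) - \left(59 + 56 \left(-55\right)\right) = \left(- \frac{5754}{5} + \left(2 - 58\right)\right) - \left(59 - 3080\right) = \left(- \frac{5754}{5} - 56\right) - -3021 = - \frac{6034}{5} + 3021 = \frac{9071}{5}$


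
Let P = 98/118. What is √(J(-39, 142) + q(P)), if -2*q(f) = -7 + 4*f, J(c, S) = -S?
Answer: I*√1951602/118 ≈ 11.839*I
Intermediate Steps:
P = 49/59 (P = 98*(1/118) = 49/59 ≈ 0.83051)
q(f) = 7/2 - 2*f (q(f) = -(-7 + 4*f)/2 = 7/2 - 2*f)
√(J(-39, 142) + q(P)) = √(-1*142 + (7/2 - 2*49/59)) = √(-142 + (7/2 - 98/59)) = √(-142 + 217/118) = √(-16539/118) = I*√1951602/118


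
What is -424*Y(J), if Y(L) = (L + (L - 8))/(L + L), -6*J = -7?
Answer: 7208/7 ≈ 1029.7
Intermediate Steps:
J = 7/6 (J = -⅙*(-7) = 7/6 ≈ 1.1667)
Y(L) = (-8 + 2*L)/(2*L) (Y(L) = (L + (-8 + L))/((2*L)) = (-8 + 2*L)*(1/(2*L)) = (-8 + 2*L)/(2*L))
-424*Y(J) = -424*(-4 + 7/6)/7/6 = -2544*(-17)/(7*6) = -424*(-17/7) = 7208/7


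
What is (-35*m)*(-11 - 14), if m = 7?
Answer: 6125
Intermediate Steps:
(-35*m)*(-11 - 14) = (-35*7)*(-11 - 14) = -245*(-25) = 6125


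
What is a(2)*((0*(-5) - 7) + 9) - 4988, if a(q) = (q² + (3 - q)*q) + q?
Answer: -4972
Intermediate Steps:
a(q) = q + q² + q*(3 - q) (a(q) = (q² + q*(3 - q)) + q = q + q² + q*(3 - q))
a(2)*((0*(-5) - 7) + 9) - 4988 = (4*2)*((0*(-5) - 7) + 9) - 4988 = 8*((0 - 7) + 9) - 4988 = 8*(-7 + 9) - 4988 = 8*2 - 4988 = 16 - 4988 = -4972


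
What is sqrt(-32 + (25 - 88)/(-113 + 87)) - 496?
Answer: -496 + I*sqrt(19994)/26 ≈ -496.0 + 5.4385*I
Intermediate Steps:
sqrt(-32 + (25 - 88)/(-113 + 87)) - 496 = sqrt(-32 - 63/(-26)) - 496 = sqrt(-32 - 63*(-1/26)) - 496 = sqrt(-32 + 63/26) - 496 = sqrt(-769/26) - 496 = I*sqrt(19994)/26 - 496 = -496 + I*sqrt(19994)/26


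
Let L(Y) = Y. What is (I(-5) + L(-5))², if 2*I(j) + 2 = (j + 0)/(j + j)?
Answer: 529/16 ≈ 33.063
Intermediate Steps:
I(j) = -¾ (I(j) = -1 + ((j + 0)/(j + j))/2 = -1 + (j/((2*j)))/2 = -1 + (j*(1/(2*j)))/2 = -1 + (½)*(½) = -1 + ¼ = -¾)
(I(-5) + L(-5))² = (-¾ - 5)² = (-23/4)² = 529/16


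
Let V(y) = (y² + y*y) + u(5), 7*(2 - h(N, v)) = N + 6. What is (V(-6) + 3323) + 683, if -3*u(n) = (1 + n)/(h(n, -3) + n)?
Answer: 77475/19 ≈ 4077.6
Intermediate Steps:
h(N, v) = 8/7 - N/7 (h(N, v) = 2 - (N + 6)/7 = 2 - (6 + N)/7 = 2 + (-6/7 - N/7) = 8/7 - N/7)
u(n) = -(1 + n)/(3*(8/7 + 6*n/7)) (u(n) = -(1 + n)/(3*((8/7 - n/7) + n)) = -(1 + n)/(3*(8/7 + 6*n/7)))
V(y) = -7/19 + 2*y² (V(y) = (y² + y*y) + 7*(-1 - 1*5)/(6*(4 + 3*5)) = (y² + y²) + 7*(-1 - 5)/(6*(4 + 15)) = 2*y² + (7/6)*(-6)/19 = 2*y² + (7/6)*(1/19)*(-6) = 2*y² - 7/19 = -7/19 + 2*y²)
(V(-6) + 3323) + 683 = ((-7/19 + 2*(-6)²) + 3323) + 683 = ((-7/19 + 2*36) + 3323) + 683 = ((-7/19 + 72) + 3323) + 683 = (1361/19 + 3323) + 683 = 64498/19 + 683 = 77475/19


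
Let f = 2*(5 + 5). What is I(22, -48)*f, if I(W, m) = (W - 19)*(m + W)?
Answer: -1560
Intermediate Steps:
I(W, m) = (-19 + W)*(W + m)
f = 20 (f = 2*10 = 20)
I(22, -48)*f = (22**2 - 19*22 - 19*(-48) + 22*(-48))*20 = (484 - 418 + 912 - 1056)*20 = -78*20 = -1560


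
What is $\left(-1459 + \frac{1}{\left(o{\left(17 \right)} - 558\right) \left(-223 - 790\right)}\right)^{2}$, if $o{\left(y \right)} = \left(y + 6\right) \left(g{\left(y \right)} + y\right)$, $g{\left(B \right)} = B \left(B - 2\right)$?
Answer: $\frac{70920920604119905089}{33316838261476} \approx 2.1287 \cdot 10^{6}$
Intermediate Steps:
$g{\left(B \right)} = B \left(-2 + B\right)$
$o{\left(y \right)} = \left(6 + y\right) \left(y + y \left(-2 + y\right)\right)$ ($o{\left(y \right)} = \left(y + 6\right) \left(y \left(-2 + y\right) + y\right) = \left(6 + y\right) \left(y + y \left(-2 + y\right)\right)$)
$\left(-1459 + \frac{1}{\left(o{\left(17 \right)} - 558\right) \left(-223 - 790\right)}\right)^{2} = \left(-1459 + \frac{1}{\left(17 \left(-6 + 17^{2} + 5 \cdot 17\right) - 558\right) \left(-223 - 790\right)}\right)^{2} = \left(-1459 + \frac{1}{\left(17 \left(-6 + 289 + 85\right) - 558\right) \left(-1013\right)}\right)^{2} = \left(-1459 + \frac{1}{\left(17 \cdot 368 - 558\right) \left(-1013\right)}\right)^{2} = \left(-1459 + \frac{1}{\left(6256 - 558\right) \left(-1013\right)}\right)^{2} = \left(-1459 + \frac{1}{5698 \left(-1013\right)}\right)^{2} = \left(-1459 + \frac{1}{-5772074}\right)^{2} = \left(-1459 - \frac{1}{5772074}\right)^{2} = \left(- \frac{8421455967}{5772074}\right)^{2} = \frac{70920920604119905089}{33316838261476}$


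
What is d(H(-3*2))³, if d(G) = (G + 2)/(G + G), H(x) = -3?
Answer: 1/216 ≈ 0.0046296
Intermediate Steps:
d(G) = (2 + G)/(2*G) (d(G) = (2 + G)/((2*G)) = (2 + G)*(1/(2*G)) = (2 + G)/(2*G))
d(H(-3*2))³ = ((½)*(2 - 3)/(-3))³ = ((½)*(-⅓)*(-1))³ = (⅙)³ = 1/216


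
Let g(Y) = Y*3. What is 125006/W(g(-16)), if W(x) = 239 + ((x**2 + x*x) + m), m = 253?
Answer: 62503/2550 ≈ 24.511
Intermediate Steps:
g(Y) = 3*Y
W(x) = 492 + 2*x**2 (W(x) = 239 + ((x**2 + x*x) + 253) = 239 + ((x**2 + x**2) + 253) = 239 + (2*x**2 + 253) = 239 + (253 + 2*x**2) = 492 + 2*x**2)
125006/W(g(-16)) = 125006/(492 + 2*(3*(-16))**2) = 125006/(492 + 2*(-48)**2) = 125006/(492 + 2*2304) = 125006/(492 + 4608) = 125006/5100 = 125006*(1/5100) = 62503/2550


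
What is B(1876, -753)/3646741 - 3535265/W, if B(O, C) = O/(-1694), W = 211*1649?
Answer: -1559955741008991/153530053432679 ≈ -10.161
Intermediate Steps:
W = 347939
B(O, C) = -O/1694 (B(O, C) = O*(-1/1694) = -O/1694)
B(1876, -753)/3646741 - 3535265/W = -1/1694*1876/3646741 - 3535265/347939 = -134/121*1/3646741 - 3535265*1/347939 = -134/441255661 - 3535265/347939 = -1559955741008991/153530053432679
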